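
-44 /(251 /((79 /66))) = -158 /753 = -0.21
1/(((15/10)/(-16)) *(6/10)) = -17.78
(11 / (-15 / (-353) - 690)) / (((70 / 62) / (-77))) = 1324103 / 1217775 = 1.09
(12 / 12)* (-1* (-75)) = 75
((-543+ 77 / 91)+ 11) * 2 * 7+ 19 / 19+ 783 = -86478 / 13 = -6652.15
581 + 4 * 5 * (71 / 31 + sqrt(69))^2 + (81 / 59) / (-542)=2840 * sqrt(69) / 31 + 63487156657 / 30730858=2826.90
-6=-6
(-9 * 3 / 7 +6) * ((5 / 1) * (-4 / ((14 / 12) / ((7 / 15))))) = -120 / 7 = -17.14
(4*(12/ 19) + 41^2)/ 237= 31987/ 4503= 7.10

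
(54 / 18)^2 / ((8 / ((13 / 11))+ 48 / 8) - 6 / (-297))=11583 / 16460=0.70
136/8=17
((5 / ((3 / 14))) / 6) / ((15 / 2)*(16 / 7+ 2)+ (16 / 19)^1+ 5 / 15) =4655 / 39882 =0.12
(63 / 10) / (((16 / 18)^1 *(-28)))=-81 / 320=-0.25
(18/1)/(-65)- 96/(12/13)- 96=-200.28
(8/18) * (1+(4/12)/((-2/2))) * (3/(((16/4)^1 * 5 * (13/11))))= 22/585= 0.04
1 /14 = 0.07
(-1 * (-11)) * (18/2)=99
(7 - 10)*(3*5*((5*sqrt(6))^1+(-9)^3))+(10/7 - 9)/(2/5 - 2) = 32258.60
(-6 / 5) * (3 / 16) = -9 / 40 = -0.22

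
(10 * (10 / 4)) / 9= 25 / 9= 2.78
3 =3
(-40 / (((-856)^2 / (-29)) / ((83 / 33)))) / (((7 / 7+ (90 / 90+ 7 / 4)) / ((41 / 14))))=98687 / 31736628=0.00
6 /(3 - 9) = -1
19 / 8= 2.38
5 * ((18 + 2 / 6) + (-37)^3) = -759520 / 3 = -253173.33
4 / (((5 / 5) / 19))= 76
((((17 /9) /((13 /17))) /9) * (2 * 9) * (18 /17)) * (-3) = -204 /13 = -15.69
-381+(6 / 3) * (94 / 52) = -4906 / 13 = -377.38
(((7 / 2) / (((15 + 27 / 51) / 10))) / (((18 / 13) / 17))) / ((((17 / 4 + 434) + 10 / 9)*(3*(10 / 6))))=26299 / 2087844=0.01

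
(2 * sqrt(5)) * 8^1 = 16 * sqrt(5) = 35.78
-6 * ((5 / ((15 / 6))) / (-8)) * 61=183 / 2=91.50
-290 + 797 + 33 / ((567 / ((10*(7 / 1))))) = 13799 / 27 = 511.07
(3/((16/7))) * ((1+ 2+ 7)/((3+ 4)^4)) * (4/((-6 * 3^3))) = -5/37044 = -0.00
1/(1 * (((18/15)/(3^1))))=5/2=2.50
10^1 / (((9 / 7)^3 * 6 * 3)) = 1715 / 6561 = 0.26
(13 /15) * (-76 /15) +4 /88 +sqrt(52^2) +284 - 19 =1547639 /4950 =312.65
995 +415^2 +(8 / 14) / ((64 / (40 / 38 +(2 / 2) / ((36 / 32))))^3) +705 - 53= 6231835452930443 / 35841512448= 173872.00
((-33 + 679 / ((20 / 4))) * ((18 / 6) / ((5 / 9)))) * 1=13878 / 25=555.12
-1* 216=-216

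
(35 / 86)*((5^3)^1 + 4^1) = 105 / 2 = 52.50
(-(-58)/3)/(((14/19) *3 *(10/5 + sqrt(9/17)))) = 18734/3717 - 551 *sqrt(17)/1239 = 3.21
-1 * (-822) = 822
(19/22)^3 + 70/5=14.64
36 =36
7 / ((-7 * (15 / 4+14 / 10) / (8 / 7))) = -160 / 721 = -0.22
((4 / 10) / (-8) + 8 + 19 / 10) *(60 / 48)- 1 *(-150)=2597 / 16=162.31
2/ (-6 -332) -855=-144496/ 169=-855.01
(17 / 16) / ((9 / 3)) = 0.35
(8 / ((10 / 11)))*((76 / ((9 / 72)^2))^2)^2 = 24627875051208704 / 5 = 4925575010241740.80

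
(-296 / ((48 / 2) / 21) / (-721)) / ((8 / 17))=0.76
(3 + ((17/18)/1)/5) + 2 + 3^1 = 737/90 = 8.19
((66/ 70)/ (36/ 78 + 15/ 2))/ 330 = 13/ 36225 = 0.00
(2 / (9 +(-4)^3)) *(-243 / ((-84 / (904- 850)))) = -2187 / 385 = -5.68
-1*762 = -762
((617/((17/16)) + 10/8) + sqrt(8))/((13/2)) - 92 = -1091/442 + 4*sqrt(2)/13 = -2.03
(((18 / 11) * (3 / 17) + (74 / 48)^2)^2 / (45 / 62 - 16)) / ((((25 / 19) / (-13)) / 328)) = 25877961729930713 / 17167149331200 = 1507.41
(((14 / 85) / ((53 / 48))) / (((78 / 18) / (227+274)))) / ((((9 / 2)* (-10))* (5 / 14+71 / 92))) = -72272256 / 212883775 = -0.34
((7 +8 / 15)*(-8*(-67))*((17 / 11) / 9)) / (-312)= -128707 / 57915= -2.22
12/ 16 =3/ 4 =0.75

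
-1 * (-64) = 64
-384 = -384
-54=-54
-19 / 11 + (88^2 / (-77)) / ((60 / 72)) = -47129 / 385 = -122.41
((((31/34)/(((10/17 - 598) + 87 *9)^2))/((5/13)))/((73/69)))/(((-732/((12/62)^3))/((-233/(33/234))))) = 2494217934/2342812321592875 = 0.00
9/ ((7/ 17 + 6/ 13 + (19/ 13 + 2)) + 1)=221/ 131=1.69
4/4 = 1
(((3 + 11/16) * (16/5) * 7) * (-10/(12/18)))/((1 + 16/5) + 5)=-6195/46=-134.67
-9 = -9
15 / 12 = 5 / 4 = 1.25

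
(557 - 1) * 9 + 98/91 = 65066/13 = 5005.08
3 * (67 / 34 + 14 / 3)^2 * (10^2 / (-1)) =-11458225 / 867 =-13215.95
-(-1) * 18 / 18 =1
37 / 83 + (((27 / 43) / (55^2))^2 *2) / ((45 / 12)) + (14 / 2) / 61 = 240087794661222 / 428317284896875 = 0.56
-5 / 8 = -0.62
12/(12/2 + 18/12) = 8/5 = 1.60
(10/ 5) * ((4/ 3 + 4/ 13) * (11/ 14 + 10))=9664/ 273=35.40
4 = 4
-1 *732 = -732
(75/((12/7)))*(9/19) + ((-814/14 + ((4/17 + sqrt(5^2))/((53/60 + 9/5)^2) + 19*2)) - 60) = -1965593661/33489932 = -58.69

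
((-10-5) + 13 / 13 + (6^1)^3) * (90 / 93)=6060 / 31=195.48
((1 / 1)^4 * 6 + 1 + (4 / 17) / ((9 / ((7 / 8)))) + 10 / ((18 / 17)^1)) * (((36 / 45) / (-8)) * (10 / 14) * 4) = -5039 / 1071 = -4.70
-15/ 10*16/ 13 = -24/ 13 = -1.85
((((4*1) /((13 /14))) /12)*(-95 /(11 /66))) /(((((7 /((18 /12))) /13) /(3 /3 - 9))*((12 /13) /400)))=1976000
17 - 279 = -262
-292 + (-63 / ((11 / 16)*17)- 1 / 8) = -297.52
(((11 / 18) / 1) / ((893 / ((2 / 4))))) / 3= 11 / 96444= 0.00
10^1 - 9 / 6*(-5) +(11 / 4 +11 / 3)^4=35515921 / 20736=1712.77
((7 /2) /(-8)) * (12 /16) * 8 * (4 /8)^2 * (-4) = 2.62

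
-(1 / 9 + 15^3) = -30376 / 9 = -3375.11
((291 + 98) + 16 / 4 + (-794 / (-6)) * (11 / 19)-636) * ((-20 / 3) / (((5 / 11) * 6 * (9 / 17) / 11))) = 39017176 / 4617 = 8450.76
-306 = -306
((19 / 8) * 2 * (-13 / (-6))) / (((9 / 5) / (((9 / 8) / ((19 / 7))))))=455 / 192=2.37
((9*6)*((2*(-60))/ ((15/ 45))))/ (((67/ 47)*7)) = -913680/ 469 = -1948.14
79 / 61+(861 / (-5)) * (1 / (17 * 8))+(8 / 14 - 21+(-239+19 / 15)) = -224854493 / 871080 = -258.13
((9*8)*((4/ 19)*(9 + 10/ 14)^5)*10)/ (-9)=-465258741760/ 319333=-1456970.44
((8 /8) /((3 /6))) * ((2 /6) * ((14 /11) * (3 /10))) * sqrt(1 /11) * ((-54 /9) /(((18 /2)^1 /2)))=-0.10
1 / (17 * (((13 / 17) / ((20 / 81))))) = 20 / 1053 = 0.02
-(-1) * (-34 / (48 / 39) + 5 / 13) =-2833 / 104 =-27.24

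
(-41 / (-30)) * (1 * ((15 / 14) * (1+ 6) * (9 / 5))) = 18.45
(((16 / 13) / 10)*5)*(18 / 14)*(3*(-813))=-175608 / 91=-1929.76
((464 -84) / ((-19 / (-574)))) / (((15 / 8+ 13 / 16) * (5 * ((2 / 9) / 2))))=330624 / 43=7688.93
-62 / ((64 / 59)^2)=-107911 / 2048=-52.69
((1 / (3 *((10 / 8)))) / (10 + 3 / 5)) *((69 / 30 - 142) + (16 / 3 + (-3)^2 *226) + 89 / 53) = 6046174 / 126405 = 47.83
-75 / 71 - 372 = -26487 / 71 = -373.06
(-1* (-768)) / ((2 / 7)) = 2688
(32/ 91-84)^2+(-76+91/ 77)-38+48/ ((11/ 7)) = 629873679/ 91091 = 6914.77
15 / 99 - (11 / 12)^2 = -1091 / 1584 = -0.69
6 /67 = 0.09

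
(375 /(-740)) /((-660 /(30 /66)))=25 /71632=0.00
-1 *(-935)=935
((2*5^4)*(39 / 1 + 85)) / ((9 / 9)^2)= 155000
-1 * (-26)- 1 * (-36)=62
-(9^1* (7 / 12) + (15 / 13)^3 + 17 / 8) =-156623 / 17576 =-8.91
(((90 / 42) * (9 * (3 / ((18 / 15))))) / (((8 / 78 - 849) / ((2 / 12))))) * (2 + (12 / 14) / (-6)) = -0.02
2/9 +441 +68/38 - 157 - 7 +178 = 78149/171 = 457.01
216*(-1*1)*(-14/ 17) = 3024/ 17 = 177.88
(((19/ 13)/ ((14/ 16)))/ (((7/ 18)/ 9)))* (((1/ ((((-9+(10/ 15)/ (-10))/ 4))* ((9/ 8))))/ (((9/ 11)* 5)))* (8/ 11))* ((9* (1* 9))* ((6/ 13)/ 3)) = -4727808/ 140777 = -33.58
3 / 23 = 0.13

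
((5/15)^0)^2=1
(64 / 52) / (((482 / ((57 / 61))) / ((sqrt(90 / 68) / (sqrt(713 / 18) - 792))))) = -9751104 * sqrt(170) / 36680444797919 - 4104 * sqrt(60605) / 36680444797919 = -0.00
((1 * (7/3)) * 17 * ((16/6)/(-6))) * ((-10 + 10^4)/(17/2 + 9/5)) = -1761200/103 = -17099.03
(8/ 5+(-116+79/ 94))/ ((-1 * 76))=53373/ 35720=1.49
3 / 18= 1 / 6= 0.17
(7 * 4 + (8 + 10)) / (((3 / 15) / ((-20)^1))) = -4600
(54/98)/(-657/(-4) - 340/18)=972/256417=0.00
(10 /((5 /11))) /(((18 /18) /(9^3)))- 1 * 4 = 16034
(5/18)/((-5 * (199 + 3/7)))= -7/25128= -0.00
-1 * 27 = -27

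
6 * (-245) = -1470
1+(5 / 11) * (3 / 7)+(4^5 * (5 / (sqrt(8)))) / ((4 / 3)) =92 / 77+960 * sqrt(2) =1358.84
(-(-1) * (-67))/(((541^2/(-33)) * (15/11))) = 8107/1463405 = 0.01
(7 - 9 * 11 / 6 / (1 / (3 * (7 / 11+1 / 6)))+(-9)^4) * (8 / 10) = 26113 / 5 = 5222.60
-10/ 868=-5/ 434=-0.01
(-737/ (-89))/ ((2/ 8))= 2948/ 89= 33.12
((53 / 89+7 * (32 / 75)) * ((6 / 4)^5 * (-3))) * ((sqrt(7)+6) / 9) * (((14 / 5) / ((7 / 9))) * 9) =-2539.97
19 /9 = 2.11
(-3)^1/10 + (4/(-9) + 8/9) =13/90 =0.14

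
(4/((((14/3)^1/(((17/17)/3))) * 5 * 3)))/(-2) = -1/105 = -0.01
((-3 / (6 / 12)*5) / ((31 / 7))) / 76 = -105 / 1178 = -0.09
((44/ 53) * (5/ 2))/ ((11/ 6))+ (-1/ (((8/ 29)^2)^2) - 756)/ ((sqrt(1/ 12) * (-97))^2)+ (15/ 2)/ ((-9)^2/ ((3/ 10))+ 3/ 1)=-1155298453/ 46468717568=-0.02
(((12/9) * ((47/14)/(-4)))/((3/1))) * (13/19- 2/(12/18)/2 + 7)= -11045/4788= -2.31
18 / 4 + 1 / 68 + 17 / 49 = 16199 / 3332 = 4.86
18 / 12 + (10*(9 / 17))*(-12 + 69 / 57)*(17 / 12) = -1509 / 19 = -79.42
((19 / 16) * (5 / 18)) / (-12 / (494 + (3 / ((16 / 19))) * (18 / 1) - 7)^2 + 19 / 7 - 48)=-12927121865 / 1774730146464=-0.01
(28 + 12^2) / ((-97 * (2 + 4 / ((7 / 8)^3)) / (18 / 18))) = -29498 / 132599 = -0.22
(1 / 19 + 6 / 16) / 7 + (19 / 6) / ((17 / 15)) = 51645 / 18088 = 2.86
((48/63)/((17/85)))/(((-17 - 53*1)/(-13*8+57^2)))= -171.16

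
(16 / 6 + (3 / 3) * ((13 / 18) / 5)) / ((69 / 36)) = 1.47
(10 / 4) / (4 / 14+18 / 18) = 35 / 18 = 1.94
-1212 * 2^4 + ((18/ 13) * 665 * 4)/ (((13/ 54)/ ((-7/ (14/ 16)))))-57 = -23971041/ 169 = -141840.48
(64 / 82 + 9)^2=95.66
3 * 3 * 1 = 9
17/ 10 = 1.70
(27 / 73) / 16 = 27 / 1168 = 0.02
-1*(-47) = 47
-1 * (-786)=786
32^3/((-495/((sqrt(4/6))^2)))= -65536/1485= -44.13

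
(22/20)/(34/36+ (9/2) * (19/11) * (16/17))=18513/139015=0.13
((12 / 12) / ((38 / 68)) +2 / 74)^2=1630729 / 494209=3.30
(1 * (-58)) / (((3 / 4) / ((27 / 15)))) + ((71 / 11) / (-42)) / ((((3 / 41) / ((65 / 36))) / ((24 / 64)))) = -93553051 / 665280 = -140.62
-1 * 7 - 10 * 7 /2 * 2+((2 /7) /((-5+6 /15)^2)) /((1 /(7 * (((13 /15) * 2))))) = -121939 /1587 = -76.84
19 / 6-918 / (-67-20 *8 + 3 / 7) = 34345 / 4758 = 7.22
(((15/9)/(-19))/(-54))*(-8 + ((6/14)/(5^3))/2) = -13997/1077300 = -0.01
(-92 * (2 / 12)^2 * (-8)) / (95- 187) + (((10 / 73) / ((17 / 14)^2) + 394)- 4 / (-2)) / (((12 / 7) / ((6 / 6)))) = 43828759 / 189873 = 230.83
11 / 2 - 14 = -17 / 2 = -8.50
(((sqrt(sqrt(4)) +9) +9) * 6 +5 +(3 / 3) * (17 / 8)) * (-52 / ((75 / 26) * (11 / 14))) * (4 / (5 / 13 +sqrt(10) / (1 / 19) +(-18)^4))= -4685961737912 / 46559659353975 -244219504256 * sqrt(2) / 46559659353975 +972444928 * sqrt(5) / 512156252893725 +9329393528 * sqrt(10) / 512156252893725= -0.11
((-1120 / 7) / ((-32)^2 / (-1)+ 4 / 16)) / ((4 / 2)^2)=32 / 819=0.04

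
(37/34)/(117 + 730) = 0.00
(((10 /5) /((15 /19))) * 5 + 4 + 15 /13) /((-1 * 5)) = -139 /39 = -3.56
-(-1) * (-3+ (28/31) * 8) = 131/31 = 4.23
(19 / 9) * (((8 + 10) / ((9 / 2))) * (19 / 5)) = 1444 / 45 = 32.09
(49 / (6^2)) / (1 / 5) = 245 / 36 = 6.81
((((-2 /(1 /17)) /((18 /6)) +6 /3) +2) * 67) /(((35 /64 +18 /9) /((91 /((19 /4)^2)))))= -137353216 /176529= -778.08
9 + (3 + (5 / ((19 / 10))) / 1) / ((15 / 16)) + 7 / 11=49042 / 3135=15.64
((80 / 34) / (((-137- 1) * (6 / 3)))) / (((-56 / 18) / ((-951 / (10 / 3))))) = -8559 / 10948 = -0.78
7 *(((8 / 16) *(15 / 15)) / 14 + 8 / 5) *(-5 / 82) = -229 / 328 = -0.70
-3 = -3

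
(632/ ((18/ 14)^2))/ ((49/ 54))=1264/ 3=421.33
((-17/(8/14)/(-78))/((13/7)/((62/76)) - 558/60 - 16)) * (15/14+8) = -2342515/15587832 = -0.15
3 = 3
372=372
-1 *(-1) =1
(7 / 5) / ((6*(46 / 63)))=147 / 460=0.32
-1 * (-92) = 92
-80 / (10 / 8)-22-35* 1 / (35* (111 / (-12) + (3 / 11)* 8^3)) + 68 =-103310 / 5737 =-18.01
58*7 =406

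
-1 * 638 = -638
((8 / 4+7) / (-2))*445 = -4005 / 2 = -2002.50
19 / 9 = 2.11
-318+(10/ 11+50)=-2938/ 11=-267.09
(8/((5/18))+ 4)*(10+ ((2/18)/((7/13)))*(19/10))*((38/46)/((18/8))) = 125.15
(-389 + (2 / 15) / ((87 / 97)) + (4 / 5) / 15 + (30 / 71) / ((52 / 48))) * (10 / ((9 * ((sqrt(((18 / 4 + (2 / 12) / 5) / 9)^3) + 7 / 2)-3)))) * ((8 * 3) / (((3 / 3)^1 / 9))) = -12278077785856800 / 32191252249 + 549734511564288 * sqrt(255) / 32191252249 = -108710.33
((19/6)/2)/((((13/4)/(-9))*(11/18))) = -1026/143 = -7.17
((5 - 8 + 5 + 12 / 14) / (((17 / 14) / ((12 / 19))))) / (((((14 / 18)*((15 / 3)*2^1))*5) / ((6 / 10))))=1296 / 56525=0.02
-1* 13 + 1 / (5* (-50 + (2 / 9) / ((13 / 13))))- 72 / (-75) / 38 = -2761879 / 212800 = -12.98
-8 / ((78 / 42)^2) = -392 / 169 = -2.32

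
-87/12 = -29/4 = -7.25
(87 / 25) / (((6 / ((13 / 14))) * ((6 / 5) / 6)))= 377 / 140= 2.69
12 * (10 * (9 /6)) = 180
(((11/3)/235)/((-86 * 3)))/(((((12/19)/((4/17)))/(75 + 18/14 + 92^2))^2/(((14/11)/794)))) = -0.98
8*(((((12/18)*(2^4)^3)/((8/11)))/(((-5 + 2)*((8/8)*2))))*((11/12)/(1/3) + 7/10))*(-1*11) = 2849792/15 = 189986.13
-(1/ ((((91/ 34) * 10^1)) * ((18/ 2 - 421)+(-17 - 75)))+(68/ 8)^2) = -16568353/ 229320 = -72.25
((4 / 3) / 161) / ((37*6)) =2 / 53613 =0.00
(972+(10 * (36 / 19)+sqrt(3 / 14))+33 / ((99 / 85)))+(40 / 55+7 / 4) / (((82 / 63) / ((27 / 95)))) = sqrt(42) / 14+1048662187 / 1028280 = 1020.28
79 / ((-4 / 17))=-1343 / 4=-335.75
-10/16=-5/8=-0.62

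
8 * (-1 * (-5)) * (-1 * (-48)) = 1920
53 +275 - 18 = 310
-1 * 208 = -208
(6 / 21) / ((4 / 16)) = 8 / 7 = 1.14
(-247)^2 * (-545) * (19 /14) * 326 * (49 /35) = -20594991157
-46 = -46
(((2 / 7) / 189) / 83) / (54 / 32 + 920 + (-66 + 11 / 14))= 32 / 1504775475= 0.00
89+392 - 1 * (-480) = 961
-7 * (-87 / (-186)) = -203 / 62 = -3.27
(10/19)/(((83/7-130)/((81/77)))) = -810/172843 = -0.00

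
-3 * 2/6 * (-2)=2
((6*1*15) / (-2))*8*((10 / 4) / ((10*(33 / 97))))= -2910 / 11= -264.55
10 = 10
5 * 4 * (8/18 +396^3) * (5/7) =55889222800/63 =887130520.63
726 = 726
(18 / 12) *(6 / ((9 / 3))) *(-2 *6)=-36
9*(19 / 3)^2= 361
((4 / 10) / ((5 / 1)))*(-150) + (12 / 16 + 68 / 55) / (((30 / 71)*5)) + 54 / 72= -340223 / 33000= -10.31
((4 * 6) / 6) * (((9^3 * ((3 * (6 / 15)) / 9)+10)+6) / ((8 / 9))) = 2547 / 5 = 509.40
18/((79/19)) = 342/79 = 4.33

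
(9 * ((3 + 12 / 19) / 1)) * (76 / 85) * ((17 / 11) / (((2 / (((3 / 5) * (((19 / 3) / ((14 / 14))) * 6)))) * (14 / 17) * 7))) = 1203498 / 13475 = 89.31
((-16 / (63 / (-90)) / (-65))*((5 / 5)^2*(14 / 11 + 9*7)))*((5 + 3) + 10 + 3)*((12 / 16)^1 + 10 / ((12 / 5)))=-333704 / 143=-2333.59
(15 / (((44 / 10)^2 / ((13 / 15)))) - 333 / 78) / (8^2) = -22637 / 402688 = -0.06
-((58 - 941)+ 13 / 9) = 7934 / 9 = 881.56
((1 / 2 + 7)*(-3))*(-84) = 1890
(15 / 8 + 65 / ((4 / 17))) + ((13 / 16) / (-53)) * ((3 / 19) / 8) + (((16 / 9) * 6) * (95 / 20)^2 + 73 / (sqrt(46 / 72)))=438 * sqrt(23) / 23 + 200610395 / 386688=610.12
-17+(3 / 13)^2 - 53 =-11821 / 169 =-69.95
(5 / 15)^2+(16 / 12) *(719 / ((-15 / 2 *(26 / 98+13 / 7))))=-11722 / 195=-60.11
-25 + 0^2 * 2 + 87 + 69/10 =689/10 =68.90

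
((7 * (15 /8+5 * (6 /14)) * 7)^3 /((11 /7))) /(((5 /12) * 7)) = 2344190625 /1408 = 1664908.11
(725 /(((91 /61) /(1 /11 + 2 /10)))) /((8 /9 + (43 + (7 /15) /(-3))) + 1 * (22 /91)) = 1061400 /330143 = 3.21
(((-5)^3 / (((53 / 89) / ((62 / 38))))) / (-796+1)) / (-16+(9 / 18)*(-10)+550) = 68975 / 84699777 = 0.00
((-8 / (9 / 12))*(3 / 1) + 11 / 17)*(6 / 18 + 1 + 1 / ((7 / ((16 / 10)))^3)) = -42.18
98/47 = 2.09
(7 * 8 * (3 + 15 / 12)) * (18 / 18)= 238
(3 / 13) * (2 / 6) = 1 / 13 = 0.08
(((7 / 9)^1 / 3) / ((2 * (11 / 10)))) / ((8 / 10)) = 175 / 1188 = 0.15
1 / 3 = 0.33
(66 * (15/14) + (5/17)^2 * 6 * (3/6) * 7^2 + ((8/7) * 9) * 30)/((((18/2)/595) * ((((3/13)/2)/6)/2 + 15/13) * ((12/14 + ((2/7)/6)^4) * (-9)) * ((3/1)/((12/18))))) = -50774427200/79130733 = -641.65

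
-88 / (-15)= 88 / 15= 5.87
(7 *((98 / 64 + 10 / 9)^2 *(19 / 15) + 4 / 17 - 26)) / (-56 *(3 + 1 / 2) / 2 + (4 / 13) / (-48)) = 32567625727 / 26947779840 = 1.21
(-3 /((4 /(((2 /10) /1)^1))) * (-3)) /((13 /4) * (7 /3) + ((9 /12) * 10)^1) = 27 /905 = 0.03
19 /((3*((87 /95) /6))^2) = 685900 /7569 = 90.62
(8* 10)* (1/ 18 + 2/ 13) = 1960/ 117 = 16.75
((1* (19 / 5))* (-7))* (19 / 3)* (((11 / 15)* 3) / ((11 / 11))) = -27797 / 75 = -370.63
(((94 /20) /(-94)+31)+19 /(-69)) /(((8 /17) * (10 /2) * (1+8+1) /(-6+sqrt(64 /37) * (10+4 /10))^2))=1614123361 /5550000 - 18710302 * sqrt(37) /531875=76.85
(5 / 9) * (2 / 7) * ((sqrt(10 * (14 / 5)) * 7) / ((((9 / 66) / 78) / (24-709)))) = -7836400 * sqrt(7) / 9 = -2303685.06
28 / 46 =14 / 23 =0.61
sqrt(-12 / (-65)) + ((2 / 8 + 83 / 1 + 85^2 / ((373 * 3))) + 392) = 2 * sqrt(195) / 65 + 2156119 / 4476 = 482.14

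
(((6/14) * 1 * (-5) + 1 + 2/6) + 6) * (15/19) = 545/133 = 4.10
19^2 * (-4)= -1444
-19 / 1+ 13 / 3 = -14.67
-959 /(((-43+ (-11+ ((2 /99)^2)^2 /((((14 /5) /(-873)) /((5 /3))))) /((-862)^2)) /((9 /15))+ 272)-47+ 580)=-479150512740625572 /366399406521533405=-1.31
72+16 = 88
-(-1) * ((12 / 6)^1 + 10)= 12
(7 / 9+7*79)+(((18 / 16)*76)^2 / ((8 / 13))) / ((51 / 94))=54954401 / 2448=22448.69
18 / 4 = 4.50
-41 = -41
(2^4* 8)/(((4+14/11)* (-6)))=-352/87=-4.05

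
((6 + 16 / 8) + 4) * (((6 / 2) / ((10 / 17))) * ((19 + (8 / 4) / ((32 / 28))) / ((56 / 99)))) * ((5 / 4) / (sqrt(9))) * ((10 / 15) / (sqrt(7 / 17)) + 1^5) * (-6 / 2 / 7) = -419067 * sqrt(119) / 10976- 1257201 / 3136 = -817.39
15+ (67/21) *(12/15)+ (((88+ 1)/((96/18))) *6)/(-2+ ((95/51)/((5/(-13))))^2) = 1041575513/46877880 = 22.22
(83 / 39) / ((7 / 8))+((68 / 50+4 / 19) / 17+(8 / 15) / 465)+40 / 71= 44966061398 / 14556148425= 3.09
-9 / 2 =-4.50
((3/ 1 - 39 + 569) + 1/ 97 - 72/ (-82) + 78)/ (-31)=-2433480/ 123287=-19.74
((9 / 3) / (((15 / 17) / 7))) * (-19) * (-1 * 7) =15827 / 5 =3165.40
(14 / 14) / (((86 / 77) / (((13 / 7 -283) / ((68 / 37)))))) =-100122 / 731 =-136.97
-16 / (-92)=4 / 23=0.17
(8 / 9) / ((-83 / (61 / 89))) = -488 / 66483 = -0.01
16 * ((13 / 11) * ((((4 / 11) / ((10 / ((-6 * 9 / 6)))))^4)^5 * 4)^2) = 540858328621420475865859120330468606429108197107171328 / 45279358459987221964618849268287351617276826800662092864513397216796875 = 0.00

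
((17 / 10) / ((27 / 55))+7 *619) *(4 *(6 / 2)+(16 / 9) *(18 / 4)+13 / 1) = 2575859 / 18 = 143103.28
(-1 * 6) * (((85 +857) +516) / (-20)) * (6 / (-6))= -2187 / 5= -437.40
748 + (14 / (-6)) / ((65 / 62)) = 145426 / 195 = 745.77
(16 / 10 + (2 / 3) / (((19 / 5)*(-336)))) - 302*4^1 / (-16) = 3691523 / 47880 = 77.10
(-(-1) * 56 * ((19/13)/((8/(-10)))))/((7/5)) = -950/13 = -73.08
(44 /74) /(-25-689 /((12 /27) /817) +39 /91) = -616 /1312175659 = -0.00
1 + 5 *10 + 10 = 61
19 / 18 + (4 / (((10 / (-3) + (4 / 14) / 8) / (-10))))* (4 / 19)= 341917 / 94734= 3.61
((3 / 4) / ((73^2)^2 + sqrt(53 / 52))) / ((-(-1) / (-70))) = -0.00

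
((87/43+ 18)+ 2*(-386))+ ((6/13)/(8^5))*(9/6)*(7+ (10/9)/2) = -3443547429/4579328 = -751.98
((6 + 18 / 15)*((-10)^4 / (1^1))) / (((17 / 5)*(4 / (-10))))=-900000 / 17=-52941.18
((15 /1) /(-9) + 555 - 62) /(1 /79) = 116446 /3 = 38815.33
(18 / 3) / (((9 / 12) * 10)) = 4 / 5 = 0.80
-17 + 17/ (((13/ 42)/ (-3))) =-2363/ 13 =-181.77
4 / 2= 2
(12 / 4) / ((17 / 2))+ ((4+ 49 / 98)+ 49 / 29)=6451 / 986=6.54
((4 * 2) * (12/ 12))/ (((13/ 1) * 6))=4/ 39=0.10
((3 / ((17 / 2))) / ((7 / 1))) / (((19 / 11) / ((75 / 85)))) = 990 / 38437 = 0.03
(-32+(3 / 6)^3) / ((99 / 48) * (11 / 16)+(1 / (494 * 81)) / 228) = -9305655840 / 413964869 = -22.48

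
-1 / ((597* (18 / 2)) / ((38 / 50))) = -0.00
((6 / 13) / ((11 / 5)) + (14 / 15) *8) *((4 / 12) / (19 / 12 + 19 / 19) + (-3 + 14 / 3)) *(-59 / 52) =-81119749 / 5186610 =-15.64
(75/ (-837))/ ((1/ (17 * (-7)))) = 2975/ 279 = 10.66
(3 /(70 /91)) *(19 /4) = 741 /40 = 18.52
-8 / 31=-0.26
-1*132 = -132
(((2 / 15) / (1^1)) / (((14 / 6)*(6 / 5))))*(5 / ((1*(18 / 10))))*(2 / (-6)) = -25 / 567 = -0.04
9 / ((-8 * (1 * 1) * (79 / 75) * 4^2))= -675 / 10112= -0.07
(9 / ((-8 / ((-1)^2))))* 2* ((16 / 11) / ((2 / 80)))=-1440 / 11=-130.91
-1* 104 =-104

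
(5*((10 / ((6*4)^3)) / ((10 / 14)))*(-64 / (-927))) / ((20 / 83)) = 0.00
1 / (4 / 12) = 3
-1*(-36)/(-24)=-1.50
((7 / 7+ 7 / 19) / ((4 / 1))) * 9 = 117 / 38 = 3.08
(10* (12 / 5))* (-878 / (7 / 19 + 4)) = -400368 / 83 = -4823.71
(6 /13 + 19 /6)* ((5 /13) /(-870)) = -283 /176436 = -0.00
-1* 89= -89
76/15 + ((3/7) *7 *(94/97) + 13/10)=26987/2910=9.27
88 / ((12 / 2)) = 44 / 3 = 14.67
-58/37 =-1.57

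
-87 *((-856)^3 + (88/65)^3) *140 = 419603059546718208/54925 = 7639564124655.77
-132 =-132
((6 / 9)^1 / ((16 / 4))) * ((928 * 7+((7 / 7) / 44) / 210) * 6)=60023041 / 9240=6496.00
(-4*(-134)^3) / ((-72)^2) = 300763 / 162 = 1856.56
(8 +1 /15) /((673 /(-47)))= -5687 /10095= -0.56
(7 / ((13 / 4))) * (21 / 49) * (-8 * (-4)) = 384 / 13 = 29.54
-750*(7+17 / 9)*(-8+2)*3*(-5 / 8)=-75000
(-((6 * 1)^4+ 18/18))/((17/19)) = -24643/17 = -1449.59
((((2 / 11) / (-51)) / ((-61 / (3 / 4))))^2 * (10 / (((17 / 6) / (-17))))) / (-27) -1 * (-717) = 839662095002 / 1171076841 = 717.00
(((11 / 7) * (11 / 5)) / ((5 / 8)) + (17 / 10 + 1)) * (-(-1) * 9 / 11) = 25929 / 3850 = 6.73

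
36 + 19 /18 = 667 /18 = 37.06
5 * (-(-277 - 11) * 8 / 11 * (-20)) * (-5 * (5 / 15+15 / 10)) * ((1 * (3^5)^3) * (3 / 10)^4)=111577100832 / 5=22315420166.40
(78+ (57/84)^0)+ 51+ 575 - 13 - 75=617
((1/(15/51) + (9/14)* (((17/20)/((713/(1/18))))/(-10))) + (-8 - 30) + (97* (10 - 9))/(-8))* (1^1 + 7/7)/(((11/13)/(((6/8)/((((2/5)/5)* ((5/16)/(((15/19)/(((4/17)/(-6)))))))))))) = 66700.50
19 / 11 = 1.73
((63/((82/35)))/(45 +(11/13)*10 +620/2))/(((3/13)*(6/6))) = 1183/3690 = 0.32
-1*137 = -137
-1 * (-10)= 10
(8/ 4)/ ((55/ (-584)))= -1168/ 55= -21.24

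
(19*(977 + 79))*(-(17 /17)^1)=-20064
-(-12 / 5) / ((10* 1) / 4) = 24 / 25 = 0.96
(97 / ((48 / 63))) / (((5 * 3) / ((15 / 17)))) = 2037 / 272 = 7.49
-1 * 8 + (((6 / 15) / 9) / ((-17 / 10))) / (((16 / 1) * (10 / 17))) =-2881 / 360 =-8.00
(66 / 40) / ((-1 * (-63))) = 11 / 420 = 0.03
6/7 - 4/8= 5/14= 0.36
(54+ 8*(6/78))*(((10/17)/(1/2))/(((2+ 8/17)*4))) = 1775/273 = 6.50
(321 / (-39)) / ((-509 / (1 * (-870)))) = -93090 / 6617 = -14.07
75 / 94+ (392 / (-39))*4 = -144467 / 3666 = -39.41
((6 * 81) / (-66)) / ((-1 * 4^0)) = 81 / 11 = 7.36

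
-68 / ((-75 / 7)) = 476 / 75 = 6.35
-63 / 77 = -9 / 11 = -0.82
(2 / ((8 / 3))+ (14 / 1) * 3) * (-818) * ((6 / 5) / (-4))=209817 / 20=10490.85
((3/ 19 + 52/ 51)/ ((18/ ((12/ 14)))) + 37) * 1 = 107722/ 2907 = 37.06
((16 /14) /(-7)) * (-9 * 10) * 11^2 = 87120 /49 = 1777.96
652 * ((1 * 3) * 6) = 11736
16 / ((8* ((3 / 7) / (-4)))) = -56 / 3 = -18.67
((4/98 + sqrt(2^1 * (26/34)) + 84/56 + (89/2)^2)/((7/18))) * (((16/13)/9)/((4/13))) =8 * sqrt(442)/119 + 776862/343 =2266.32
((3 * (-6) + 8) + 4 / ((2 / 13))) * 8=128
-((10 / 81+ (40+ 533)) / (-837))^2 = -2155094929 / 4596433209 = -0.47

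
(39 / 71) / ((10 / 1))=39 / 710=0.05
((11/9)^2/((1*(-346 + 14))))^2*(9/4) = 14641/321413184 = 0.00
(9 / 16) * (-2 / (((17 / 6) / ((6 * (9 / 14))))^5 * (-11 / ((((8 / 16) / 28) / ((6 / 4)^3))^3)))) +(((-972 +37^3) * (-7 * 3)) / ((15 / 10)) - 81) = -695615.00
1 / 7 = 0.14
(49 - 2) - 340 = -293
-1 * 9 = -9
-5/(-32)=5/32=0.16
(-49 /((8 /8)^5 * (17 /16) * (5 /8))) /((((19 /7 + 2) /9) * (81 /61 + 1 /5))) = -4017216 /43571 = -92.20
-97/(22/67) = -6499/22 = -295.41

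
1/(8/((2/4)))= 1/16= 0.06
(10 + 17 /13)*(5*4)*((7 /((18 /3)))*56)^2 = 37647680 /39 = 965325.13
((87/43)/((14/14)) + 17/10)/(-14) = -1601/6020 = -0.27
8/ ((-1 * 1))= -8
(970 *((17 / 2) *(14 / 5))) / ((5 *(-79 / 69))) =-1592934 / 395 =-4032.74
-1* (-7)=7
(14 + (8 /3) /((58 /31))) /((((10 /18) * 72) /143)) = 55.15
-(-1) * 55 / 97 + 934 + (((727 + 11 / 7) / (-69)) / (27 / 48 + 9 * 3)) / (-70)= 45055439411 / 48209679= 934.57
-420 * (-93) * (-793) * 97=-3004534260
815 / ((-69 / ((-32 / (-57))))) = -26080 / 3933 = -6.63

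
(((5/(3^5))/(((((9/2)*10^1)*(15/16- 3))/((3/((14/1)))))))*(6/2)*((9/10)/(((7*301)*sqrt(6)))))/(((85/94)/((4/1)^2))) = -3008*sqrt(6)/16755232725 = -0.00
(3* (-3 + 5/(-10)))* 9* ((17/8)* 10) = -16065/8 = -2008.12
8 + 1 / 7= 57 / 7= 8.14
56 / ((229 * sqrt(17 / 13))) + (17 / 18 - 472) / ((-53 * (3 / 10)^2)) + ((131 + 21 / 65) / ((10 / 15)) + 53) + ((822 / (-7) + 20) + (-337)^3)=-74758251638936 / 1953315 + 56 * sqrt(221) / 3893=-38272501.48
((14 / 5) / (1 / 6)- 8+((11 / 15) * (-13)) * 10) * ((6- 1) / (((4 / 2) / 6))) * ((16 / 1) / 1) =-20768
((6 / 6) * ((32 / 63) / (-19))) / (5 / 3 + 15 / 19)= -8 / 735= -0.01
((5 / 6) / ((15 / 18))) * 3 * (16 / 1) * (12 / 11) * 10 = 5760 / 11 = 523.64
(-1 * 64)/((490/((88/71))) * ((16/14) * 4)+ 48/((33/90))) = -88/2665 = -0.03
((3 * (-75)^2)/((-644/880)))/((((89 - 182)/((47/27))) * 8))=1615625/29946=53.95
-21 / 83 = -0.25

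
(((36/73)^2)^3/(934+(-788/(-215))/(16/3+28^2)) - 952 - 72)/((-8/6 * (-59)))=-13816803339853974650112/1061447147540790846661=-13.02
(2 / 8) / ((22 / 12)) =3 / 22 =0.14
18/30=3/5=0.60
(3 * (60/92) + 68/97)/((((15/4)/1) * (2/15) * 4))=5929/4462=1.33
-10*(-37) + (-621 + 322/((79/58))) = -1153/79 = -14.59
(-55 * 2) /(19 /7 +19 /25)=-31.66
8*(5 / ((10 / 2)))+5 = 13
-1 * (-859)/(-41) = -20.95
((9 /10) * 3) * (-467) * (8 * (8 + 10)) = -907848 /5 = -181569.60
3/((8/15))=45/8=5.62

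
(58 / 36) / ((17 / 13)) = 377 / 306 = 1.23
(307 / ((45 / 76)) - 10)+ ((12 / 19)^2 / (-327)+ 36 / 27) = 902742598 / 1770705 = 509.82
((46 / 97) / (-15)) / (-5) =46 / 7275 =0.01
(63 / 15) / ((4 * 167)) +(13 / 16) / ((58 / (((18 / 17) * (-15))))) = -1424013 / 6586480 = -0.22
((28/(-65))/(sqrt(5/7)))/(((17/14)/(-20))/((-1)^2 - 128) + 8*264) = -199136*sqrt(35)/4881677905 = -0.00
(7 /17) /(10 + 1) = 7 /187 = 0.04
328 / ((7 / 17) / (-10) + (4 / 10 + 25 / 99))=5520240 / 10289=536.52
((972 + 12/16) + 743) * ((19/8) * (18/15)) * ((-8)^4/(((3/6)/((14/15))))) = 934685696/25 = 37387427.84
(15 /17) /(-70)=-3 /238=-0.01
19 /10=1.90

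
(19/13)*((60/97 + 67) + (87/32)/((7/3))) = 28396127/282464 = 100.53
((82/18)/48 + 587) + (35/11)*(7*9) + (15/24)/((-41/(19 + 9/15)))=153381623/194832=787.25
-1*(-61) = 61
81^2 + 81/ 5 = 32886/ 5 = 6577.20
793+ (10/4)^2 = 3197/4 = 799.25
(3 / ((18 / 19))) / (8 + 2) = 19 / 60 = 0.32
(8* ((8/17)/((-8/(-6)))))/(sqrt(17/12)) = 96* sqrt(51)/289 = 2.37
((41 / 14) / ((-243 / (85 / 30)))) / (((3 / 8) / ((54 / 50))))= -1394 / 14175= -0.10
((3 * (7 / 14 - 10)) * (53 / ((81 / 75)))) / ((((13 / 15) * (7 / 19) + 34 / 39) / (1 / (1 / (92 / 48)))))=-715095875 / 317736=-2250.60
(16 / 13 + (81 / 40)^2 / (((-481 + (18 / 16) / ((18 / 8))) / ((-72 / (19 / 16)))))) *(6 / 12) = 5187074 / 5934175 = 0.87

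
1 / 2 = 0.50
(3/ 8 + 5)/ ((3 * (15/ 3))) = 43/ 120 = 0.36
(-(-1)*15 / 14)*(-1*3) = -45 / 14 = -3.21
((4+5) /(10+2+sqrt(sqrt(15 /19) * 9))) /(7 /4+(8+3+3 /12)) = -48 * 15^(1 /4) * 19^(3 /4) /63037 - 3 * 15^(3 /4) * 19^(1 /4) /63037+12 * sqrt(285) /63037+3648 /63037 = 0.05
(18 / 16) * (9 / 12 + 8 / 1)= 315 / 32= 9.84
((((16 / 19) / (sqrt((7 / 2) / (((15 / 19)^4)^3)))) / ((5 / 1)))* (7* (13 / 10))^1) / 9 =5265000* sqrt(14) / 893871739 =0.02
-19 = -19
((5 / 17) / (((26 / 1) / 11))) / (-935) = -1 / 7514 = -0.00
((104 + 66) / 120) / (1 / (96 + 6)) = 289 / 2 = 144.50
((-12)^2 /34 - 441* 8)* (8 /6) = -79872 /17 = -4698.35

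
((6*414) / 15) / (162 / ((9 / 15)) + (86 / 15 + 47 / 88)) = 218592 / 364673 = 0.60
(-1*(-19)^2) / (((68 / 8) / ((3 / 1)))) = -2166 / 17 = -127.41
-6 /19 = -0.32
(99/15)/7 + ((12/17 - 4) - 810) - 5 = -486324/595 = -817.35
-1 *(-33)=33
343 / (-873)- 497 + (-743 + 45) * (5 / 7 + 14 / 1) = -65803030 / 6111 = -10767.96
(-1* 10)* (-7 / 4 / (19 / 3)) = 105 / 38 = 2.76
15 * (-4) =-60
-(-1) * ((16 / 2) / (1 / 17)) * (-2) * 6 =-1632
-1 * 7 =-7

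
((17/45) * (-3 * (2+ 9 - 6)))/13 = -17/39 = -0.44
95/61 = 1.56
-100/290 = -10/29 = -0.34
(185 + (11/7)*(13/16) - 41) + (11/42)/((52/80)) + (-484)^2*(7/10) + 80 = 3586234573/21840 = 164204.88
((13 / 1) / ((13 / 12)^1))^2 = 144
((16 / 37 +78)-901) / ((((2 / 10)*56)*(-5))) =30435 / 2072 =14.69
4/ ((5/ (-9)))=-36/ 5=-7.20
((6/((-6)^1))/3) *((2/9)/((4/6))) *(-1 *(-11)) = -11/9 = -1.22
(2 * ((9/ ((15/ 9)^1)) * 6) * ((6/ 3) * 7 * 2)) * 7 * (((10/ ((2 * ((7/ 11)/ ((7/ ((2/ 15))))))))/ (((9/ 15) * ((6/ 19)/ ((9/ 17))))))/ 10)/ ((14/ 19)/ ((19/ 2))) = 641693745/ 34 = 18873345.44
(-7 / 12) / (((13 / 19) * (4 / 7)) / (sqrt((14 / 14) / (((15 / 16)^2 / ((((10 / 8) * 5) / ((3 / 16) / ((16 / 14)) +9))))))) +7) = -110945408 / 1325992497 +48412 * sqrt(2346) / 441997499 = -0.08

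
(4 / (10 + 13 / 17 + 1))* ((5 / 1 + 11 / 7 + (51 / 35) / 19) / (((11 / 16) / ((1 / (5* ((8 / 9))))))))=676413 / 914375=0.74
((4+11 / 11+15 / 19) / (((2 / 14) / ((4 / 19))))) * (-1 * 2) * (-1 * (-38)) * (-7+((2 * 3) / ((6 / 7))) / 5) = 68992 / 19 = 3631.16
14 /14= 1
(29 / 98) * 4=1.18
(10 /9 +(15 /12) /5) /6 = 0.23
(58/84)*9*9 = 783/14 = 55.93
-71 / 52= -1.37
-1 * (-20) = 20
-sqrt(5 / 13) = -sqrt(65) / 13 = -0.62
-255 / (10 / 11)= -561 / 2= -280.50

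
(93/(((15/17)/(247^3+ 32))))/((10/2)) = 317659895.40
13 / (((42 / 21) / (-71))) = -923 / 2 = -461.50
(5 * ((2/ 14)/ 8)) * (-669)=-3345/ 56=-59.73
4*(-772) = -3088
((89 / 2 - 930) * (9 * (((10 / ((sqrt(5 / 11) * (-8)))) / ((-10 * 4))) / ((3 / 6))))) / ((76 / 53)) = -844767 * sqrt(55) / 12160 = -515.21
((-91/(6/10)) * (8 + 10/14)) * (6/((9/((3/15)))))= -1586/9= -176.22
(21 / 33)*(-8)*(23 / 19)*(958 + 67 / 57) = -70418824 / 11913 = -5911.09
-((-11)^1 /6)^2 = -121 /36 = -3.36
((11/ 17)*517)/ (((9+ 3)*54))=5687/ 11016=0.52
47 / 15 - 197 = -2908 / 15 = -193.87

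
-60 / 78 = -10 / 13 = -0.77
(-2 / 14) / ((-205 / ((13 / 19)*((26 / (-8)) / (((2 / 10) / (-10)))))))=845 / 10906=0.08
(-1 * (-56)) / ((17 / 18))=1008 / 17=59.29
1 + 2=3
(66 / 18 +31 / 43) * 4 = 2264 / 129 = 17.55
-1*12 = -12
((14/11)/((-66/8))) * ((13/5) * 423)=-102648/605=-169.67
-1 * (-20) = 20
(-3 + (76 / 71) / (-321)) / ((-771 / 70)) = 4791430 / 17571861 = 0.27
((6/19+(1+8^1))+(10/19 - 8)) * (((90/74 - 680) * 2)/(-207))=1758050/145521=12.08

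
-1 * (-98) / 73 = 98 / 73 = 1.34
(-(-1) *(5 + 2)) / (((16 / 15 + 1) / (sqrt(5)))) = 105 *sqrt(5) / 31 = 7.57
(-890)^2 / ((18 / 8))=3168400 / 9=352044.44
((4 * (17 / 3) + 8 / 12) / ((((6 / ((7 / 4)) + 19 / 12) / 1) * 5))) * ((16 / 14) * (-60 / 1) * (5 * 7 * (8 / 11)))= -7526400 / 4631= -1625.22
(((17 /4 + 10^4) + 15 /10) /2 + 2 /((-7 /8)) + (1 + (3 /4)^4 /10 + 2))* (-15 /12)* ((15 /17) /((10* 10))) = -268994661 /4874240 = -55.19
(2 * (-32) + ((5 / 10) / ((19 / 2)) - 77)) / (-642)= 1339 / 6099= 0.22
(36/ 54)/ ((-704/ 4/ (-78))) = 13/ 44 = 0.30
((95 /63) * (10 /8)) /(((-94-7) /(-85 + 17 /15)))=1.57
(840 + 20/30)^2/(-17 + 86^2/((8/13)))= 12720968/216027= 58.89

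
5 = 5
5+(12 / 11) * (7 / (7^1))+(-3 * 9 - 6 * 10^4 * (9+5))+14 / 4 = -840017.41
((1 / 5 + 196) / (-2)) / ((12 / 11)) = -3597 / 40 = -89.92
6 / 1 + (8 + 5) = 19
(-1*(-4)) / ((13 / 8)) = 32 / 13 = 2.46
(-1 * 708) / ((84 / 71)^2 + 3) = -160.92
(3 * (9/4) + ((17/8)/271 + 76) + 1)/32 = 181587/69376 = 2.62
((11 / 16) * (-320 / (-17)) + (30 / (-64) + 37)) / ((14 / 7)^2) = 26913 / 2176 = 12.37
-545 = -545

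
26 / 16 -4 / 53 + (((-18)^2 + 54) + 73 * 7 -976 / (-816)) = 19283107 / 21624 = 891.75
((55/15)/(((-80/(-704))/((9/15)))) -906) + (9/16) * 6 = -176653/200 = -883.26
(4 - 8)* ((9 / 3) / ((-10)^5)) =3 / 25000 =0.00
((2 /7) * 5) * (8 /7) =1.63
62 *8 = 496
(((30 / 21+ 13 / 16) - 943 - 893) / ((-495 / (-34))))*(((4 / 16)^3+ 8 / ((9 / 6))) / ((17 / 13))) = -249276521 / 483840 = -515.20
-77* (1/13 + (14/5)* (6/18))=-15169/195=-77.79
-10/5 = -2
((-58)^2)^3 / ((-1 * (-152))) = 4758586568 / 19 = 250451924.63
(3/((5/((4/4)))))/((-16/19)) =-0.71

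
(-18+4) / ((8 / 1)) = -7 / 4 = -1.75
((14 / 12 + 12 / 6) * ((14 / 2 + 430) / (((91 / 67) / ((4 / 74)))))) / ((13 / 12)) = 2225204 / 43771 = 50.84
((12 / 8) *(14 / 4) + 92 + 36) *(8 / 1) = 1066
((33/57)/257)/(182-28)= 1/68362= 0.00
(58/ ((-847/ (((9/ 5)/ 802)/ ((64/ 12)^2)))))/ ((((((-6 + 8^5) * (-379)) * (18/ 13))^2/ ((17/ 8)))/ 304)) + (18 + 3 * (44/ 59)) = 20.24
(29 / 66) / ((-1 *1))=-29 / 66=-0.44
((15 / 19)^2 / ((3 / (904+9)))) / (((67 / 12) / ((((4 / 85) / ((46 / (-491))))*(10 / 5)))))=-322763760 / 9457117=-34.13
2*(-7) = -14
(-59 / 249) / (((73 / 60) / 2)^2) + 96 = 42178272 / 442307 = 95.36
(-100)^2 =10000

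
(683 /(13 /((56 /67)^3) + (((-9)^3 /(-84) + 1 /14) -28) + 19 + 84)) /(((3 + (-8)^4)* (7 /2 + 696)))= 0.00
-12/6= -2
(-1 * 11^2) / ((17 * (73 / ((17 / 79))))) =-121 / 5767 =-0.02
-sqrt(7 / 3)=-sqrt(21) / 3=-1.53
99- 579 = -480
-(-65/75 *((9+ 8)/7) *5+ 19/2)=43/42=1.02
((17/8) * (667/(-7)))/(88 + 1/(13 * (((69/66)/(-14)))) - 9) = -3390361/1305528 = -2.60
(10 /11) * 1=10 /11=0.91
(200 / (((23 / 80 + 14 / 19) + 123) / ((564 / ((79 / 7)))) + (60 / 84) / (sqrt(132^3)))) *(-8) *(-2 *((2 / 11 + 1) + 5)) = 187983279525888000 / 23583588027169-6210355200000 *sqrt(33) / 23583588027169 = 7969.42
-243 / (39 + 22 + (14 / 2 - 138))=243 / 70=3.47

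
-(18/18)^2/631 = -1/631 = -0.00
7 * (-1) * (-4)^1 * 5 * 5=700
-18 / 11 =-1.64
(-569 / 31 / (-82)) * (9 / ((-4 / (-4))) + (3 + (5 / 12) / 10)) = 164441 / 61008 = 2.70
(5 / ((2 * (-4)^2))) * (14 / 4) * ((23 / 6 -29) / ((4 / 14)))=-36995 / 768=-48.17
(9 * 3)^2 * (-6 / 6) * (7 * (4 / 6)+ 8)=-9234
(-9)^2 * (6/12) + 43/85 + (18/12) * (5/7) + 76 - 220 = -60644/595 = -101.92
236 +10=246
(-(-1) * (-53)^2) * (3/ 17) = 8427/ 17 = 495.71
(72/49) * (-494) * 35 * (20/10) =-355680/7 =-50811.43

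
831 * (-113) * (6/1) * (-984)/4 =138600828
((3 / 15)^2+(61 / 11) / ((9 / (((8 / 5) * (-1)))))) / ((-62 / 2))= 2341 / 76725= 0.03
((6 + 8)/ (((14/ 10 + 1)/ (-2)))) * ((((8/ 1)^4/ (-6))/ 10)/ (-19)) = -7168/ 171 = -41.92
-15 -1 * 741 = -756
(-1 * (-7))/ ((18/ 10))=35/ 9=3.89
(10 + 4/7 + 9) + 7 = 186/7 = 26.57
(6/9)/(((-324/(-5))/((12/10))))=1/81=0.01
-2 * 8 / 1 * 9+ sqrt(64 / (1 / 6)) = -144+ 8 * sqrt(6) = -124.40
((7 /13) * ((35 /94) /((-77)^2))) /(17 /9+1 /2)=45 /3179033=0.00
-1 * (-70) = 70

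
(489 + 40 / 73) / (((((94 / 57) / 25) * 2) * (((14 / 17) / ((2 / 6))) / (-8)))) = -12015.50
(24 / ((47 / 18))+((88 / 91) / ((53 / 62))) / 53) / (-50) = -11068384 / 60070465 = -0.18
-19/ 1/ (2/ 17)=-323/ 2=-161.50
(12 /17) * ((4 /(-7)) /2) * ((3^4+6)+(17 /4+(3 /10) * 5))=-318 /17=-18.71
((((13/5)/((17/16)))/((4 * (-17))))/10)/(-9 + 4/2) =26/50575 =0.00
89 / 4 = 22.25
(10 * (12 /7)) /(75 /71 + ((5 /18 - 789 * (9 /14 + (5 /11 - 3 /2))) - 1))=1686960 /31291481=0.05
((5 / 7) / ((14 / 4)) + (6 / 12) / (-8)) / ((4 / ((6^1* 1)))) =333 / 1568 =0.21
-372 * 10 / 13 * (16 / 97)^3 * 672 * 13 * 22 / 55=-4095737856 / 912673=-4487.63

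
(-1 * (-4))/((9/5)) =20/9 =2.22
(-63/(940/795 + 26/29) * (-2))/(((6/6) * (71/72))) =20915496/340303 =61.46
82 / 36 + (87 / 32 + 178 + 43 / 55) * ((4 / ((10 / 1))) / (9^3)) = 7625641 / 3207600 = 2.38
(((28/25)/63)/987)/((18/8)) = 16/1998675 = 0.00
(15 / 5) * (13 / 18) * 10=65 / 3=21.67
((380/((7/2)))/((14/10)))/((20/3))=570/49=11.63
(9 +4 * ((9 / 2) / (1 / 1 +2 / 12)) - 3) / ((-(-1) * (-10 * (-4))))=15 / 28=0.54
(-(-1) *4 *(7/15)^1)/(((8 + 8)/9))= 21/20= 1.05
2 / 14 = 1 / 7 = 0.14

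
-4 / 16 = -0.25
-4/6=-2/3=-0.67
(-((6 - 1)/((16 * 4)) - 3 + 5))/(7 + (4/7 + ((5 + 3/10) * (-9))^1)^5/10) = 34927046875/390761211112116499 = 0.00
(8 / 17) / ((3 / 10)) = 80 / 51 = 1.57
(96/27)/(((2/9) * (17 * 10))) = 8/85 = 0.09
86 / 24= 43 / 12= 3.58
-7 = -7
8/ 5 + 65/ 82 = 981/ 410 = 2.39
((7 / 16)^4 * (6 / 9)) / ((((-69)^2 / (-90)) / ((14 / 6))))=-84035 / 78004224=-0.00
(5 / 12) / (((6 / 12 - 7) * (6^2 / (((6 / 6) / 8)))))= -5 / 22464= -0.00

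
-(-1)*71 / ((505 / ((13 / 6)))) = 923 / 3030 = 0.30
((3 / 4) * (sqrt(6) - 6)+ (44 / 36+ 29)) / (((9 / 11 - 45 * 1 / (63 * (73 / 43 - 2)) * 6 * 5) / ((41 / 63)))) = 5863 * sqrt(6) / 861228+ 2714569 / 11626578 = 0.25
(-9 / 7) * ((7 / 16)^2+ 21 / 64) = -171 / 256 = -0.67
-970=-970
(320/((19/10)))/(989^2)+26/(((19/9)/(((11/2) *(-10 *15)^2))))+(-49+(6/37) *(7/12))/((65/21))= 136236733531827299/89390478190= 1524063.15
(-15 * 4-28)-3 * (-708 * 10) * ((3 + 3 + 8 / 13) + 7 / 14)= 1963556 / 13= 151042.77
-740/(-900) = 37/45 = 0.82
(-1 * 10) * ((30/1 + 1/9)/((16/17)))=-23035/72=-319.93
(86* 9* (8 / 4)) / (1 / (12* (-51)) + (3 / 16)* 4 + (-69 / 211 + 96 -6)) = 99948168 / 5838145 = 17.12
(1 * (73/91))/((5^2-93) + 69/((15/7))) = -365/16289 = -0.02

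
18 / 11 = 1.64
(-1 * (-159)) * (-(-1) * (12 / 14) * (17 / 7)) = 16218 / 49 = 330.98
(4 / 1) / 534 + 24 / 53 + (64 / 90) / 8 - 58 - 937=-211087097 / 212265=-994.45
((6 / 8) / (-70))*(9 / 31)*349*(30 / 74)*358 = -5060151 / 32116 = -157.56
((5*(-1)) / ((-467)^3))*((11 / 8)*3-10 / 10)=125 / 814780504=0.00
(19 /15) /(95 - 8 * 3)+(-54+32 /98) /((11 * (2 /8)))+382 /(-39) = -72870019 /2487485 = -29.29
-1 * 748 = -748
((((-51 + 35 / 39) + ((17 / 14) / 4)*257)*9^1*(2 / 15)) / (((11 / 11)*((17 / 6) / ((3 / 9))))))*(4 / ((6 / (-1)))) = -60967 / 23205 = -2.63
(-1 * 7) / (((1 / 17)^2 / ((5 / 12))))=-10115 / 12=-842.92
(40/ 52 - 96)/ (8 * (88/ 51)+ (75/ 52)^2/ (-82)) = -1076881728/ 155809637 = -6.91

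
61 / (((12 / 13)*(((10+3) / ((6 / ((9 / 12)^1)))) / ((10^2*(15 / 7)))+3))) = 793000 / 36091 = 21.97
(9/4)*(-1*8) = -18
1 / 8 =0.12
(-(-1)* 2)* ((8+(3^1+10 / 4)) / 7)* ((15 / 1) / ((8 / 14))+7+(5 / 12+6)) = 153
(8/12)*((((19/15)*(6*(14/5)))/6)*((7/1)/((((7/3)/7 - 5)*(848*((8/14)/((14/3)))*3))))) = -6517/572400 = -0.01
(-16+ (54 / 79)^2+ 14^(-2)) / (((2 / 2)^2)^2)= -18993999 / 1223236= -15.53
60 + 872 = 932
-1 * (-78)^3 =474552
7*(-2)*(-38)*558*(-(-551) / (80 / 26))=265797441 / 5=53159488.20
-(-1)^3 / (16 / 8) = 1 / 2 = 0.50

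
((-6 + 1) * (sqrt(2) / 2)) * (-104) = 260 * sqrt(2) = 367.70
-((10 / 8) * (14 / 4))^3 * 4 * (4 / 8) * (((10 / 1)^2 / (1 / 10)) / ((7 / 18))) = -6890625 / 16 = -430664.06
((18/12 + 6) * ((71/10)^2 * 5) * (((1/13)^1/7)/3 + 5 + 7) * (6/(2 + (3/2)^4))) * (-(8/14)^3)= -112273152/31213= -3597.00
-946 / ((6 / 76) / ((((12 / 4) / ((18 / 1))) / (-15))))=17974 / 135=133.14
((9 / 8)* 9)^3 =1037.97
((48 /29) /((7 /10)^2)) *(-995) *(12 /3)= -19104000 /1421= -13444.05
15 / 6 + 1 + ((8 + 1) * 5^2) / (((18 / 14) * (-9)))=-287 / 18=-15.94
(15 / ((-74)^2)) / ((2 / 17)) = 255 / 10952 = 0.02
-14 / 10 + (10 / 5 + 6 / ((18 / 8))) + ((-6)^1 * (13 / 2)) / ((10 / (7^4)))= -280819 / 30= -9360.63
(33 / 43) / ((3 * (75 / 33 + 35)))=121 / 17630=0.01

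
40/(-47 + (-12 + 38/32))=-128/185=-0.69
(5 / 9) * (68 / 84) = 85 / 189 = 0.45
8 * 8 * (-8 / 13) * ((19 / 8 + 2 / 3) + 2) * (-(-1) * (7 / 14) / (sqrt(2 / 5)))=-1936 * sqrt(10) / 39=-156.98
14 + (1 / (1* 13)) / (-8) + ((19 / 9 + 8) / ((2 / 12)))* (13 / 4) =65881 / 312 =211.16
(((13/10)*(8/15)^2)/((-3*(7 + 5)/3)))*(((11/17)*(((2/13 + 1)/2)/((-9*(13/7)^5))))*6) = 0.00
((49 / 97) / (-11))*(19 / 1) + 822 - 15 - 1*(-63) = 927359 / 1067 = 869.13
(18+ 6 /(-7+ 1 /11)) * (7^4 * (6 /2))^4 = 1752405661865630331 /38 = 46115938470148166.61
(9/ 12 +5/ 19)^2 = 1.03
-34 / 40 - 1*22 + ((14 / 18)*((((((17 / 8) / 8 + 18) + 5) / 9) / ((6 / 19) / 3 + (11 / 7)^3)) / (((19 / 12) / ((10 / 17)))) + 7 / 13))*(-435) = -23687362459 / 82662840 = -286.55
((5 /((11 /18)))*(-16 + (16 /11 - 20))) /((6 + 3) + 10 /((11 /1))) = -34200 /1199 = -28.52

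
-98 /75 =-1.31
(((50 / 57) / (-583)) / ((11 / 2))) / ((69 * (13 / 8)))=-800 / 327890277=-0.00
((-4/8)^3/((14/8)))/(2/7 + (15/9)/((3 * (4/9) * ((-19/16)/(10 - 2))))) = 19/2164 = 0.01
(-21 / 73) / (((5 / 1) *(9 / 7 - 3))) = 49 / 1460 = 0.03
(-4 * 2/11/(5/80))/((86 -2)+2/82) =-0.14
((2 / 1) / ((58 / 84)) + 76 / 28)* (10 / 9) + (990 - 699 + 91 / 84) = 2180105 / 7308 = 298.32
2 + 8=10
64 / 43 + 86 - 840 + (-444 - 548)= -75014 / 43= -1744.51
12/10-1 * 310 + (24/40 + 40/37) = -56817/185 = -307.12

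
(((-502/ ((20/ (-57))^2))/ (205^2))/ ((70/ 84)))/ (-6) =0.02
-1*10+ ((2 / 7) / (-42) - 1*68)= -11467 / 147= -78.01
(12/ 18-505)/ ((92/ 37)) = -55981/ 276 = -202.83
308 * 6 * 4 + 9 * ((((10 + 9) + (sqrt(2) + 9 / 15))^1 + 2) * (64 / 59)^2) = 36864 * sqrt(2) / 3481 + 132639072 / 17405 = 7635.72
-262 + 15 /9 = -781 /3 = -260.33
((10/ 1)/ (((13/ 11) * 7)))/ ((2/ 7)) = 55/ 13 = 4.23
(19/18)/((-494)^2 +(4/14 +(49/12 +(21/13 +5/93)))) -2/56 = -24780931687/693950130468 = -0.04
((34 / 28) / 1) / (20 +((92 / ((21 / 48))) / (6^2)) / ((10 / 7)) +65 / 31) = 23715 / 511406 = 0.05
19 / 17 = 1.12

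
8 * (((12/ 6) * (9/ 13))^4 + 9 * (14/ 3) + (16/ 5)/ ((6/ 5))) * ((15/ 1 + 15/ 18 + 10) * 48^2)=23018606.82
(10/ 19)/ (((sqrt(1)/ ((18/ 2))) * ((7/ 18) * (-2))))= -810/ 133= -6.09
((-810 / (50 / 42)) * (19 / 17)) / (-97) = 64638 / 8245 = 7.84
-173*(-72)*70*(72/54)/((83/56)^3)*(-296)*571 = -34507005772431360/571787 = -60349405936.88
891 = 891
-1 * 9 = -9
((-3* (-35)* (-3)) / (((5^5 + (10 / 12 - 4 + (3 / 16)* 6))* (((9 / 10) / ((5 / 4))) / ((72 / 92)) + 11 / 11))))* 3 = -23625 / 149902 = -0.16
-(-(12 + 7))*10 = 190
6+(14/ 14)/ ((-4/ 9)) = 15/ 4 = 3.75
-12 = -12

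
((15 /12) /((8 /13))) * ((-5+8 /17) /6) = -5005 /3264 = -1.53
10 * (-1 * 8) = -80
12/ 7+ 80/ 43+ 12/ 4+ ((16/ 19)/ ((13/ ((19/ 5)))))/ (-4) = 127431/ 19565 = 6.51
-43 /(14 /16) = -49.14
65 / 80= 0.81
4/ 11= 0.36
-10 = -10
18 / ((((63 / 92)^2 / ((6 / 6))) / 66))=372416 / 147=2533.44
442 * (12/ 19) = 5304/ 19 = 279.16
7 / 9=0.78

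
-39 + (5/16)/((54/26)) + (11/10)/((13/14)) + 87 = 1385329/28080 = 49.34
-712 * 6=-4272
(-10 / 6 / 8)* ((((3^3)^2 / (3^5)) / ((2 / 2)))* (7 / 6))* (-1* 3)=35 / 16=2.19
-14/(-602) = 1/43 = 0.02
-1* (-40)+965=1005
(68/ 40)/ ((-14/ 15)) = -51/ 28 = -1.82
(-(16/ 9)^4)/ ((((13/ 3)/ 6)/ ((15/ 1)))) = -655360/ 3159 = -207.46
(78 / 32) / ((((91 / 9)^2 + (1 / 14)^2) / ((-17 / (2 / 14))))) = -18420129 / 6492628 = -2.84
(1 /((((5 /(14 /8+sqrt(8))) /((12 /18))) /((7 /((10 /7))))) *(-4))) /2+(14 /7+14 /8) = 8657 /2400-49 *sqrt(2) /300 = 3.38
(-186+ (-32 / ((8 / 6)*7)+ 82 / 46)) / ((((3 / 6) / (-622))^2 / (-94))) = 4394745349024 / 161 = 27296554962.88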